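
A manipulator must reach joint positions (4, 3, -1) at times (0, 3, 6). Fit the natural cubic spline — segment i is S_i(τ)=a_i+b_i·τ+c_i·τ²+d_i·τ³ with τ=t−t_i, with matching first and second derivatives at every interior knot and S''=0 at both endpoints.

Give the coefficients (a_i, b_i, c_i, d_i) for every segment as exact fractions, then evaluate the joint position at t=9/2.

  seg 0: a=4 b=-1/12 c=0 d=-1/36
  seg 1: a=3 b=-5/6 c=-1/4 d=1/36
S(9/2) = 41/32

Δ: Δ0=-1/3, Δ1=-4/3
row 1: diag=12, rhs=-6; c'=1/4, d'=-1/2
back: M1=-1/2
M: M0=0, M1=-1/2, M2=0
seg 0: a=4, c=M0/2=0, d=(M1−M0)/(6·3)=-1/36, b=Δ0−h0·(2M0+M1)/6=-1/12
seg 1: a=3, c=M1/2=-1/4, d=(M2−M1)/(6·3)=1/36, b=Δ1−h1·(2M1+M2)/6=-5/6
t_q=9/2 → seg 1, τ=3/2; S=3+-5/6·τ+-1/4·τ²+1/36·τ³=41/32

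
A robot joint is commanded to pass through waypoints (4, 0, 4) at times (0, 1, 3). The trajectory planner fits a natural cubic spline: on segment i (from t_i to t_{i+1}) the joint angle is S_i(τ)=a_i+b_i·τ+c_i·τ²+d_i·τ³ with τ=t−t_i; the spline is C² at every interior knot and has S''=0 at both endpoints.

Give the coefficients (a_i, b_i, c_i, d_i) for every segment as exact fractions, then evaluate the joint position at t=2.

Δ: Δ0=-4, Δ1=2
row 1: diag=6, rhs=36; c'=1/3, d'=6
back: M1=6
M: M0=0, M1=6, M2=0
seg 0: a=4, c=M0/2=0, d=(M1−M0)/(6·1)=1, b=Δ0−h0·(2M0+M1)/6=-5
seg 1: a=0, c=M1/2=3, d=(M2−M1)/(6·2)=-1/2, b=Δ1−h1·(2M1+M2)/6=-2
t_q=2 → seg 1, τ=1; S=0+-2·τ+3·τ²+-1/2·τ³=1/2

  seg 0: a=4 b=-5 c=0 d=1
  seg 1: a=0 b=-2 c=3 d=-1/2
S(2) = 1/2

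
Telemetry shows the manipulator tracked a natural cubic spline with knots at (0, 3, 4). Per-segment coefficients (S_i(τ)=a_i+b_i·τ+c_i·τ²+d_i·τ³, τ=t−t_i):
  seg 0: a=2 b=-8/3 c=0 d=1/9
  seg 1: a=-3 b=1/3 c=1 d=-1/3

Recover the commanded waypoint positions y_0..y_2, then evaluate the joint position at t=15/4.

y_0 = S_0(0) = a_0 = 2
y_1 = S_1(0) = a_1 = -3
y_2 = S_1(1) = -2
t_q=15/4 is in segment 1 (τ=3/4); S_1(τ)=-149/64

y_0=2 y_1=-3 y_2=-2
S(15/4) = -149/64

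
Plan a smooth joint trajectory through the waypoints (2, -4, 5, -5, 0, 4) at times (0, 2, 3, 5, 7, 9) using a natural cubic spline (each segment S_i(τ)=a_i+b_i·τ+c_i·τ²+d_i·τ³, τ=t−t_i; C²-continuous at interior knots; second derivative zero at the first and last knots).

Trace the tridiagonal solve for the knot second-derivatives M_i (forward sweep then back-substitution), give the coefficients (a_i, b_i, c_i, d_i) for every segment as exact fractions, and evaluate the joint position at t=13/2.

  seg 0: a=2 b=-3880/477 c=0 d=2449/1908
  seg 1: a=-4 b=3467/477 c=2449/318 d=-5695/954
  seg 2: a=5 b=4543/954 c=-541/53 d=10163/3816
  seg 3: a=-5 b=-1960/477 c=3671/636 d=-1177/954
  seg 4: a=0 b=1991/477 c=-1037/636 d=1037/3816
S(13/2) = -2977/1272

Δ: Δ0=-3, Δ1=9, Δ2=-5, Δ3=5/2, Δ4=2
row 1: diag=6, rhs=72; c'=1/6, d'=12
row 2: denom=6−1·1/6=35/6; d'=(-84−1·12)/(35/6)=-576/35
row 3: denom=8−2·12/35=256/35; d'=(45−2·-576/35)/(256/35)=2727/256
row 4: denom=8−2·35/128=477/64; d'=(-3−2·2727/256)/(477/64)=-1037/318
back: M4=-1037/318
back: M3=2727/256−35/128·-1037/318=3671/318
back: M2=-576/35−12/35·3671/318=-1082/53
back: M1=12−1/6·-1082/53=2449/159
M: M0=0, M1=2449/159, M2=-1082/53, M3=3671/318, M4=-1037/318, M5=0
seg 0: a=2, c=M0/2=0, d=(M1−M0)/(6·2)=2449/1908, b=Δ0−h0·(2M0+M1)/6=-3880/477
seg 1: a=-4, c=M1/2=2449/318, d=(M2−M1)/(6·1)=-5695/954, b=Δ1−h1·(2M1+M2)/6=3467/477
seg 2: a=5, c=M2/2=-541/53, d=(M3−M2)/(6·2)=10163/3816, b=Δ2−h2·(2M2+M3)/6=4543/954
seg 3: a=-5, c=M3/2=3671/636, d=(M4−M3)/(6·2)=-1177/954, b=Δ3−h3·(2M3+M4)/6=-1960/477
seg 4: a=0, c=M4/2=-1037/636, d=(M5−M4)/(6·2)=1037/3816, b=Δ4−h4·(2M4+M5)/6=1991/477
t_q=13/2 → seg 3, τ=3/2; S=-5+-1960/477·τ+3671/636·τ²+-1177/954·τ³=-2977/1272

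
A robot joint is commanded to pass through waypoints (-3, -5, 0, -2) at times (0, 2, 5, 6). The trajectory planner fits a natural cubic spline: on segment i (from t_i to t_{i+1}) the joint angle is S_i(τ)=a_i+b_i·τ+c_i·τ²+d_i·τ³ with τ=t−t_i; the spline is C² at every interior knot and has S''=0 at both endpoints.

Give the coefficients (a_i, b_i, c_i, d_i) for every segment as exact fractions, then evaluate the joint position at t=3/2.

  seg 0: a=-3 b=-407/213 c=0 d=97/426
  seg 1: a=-5 b=175/213 c=97/71 d=-77/213
  seg 2: a=0 b=-158/213 c=-134/71 d=134/213
S(3/2) = -5791/1136

Δ: Δ0=-1, Δ1=5/3, Δ2=-2
row 1: diag=10, rhs=16; c'=3/10, d'=8/5
row 2: denom=8−3·3/10=71/10; d'=(-22−3·8/5)/(71/10)=-268/71
back: M2=-268/71
back: M1=8/5−3/10·-268/71=194/71
M: M0=0, M1=194/71, M2=-268/71, M3=0
seg 0: a=-3, c=M0/2=0, d=(M1−M0)/(6·2)=97/426, b=Δ0−h0·(2M0+M1)/6=-407/213
seg 1: a=-5, c=M1/2=97/71, d=(M2−M1)/(6·3)=-77/213, b=Δ1−h1·(2M1+M2)/6=175/213
seg 2: a=0, c=M2/2=-134/71, d=(M3−M2)/(6·1)=134/213, b=Δ2−h2·(2M2+M3)/6=-158/213
t_q=3/2 → seg 0, τ=3/2; S=-3+-407/213·τ+0·τ²+97/426·τ³=-5791/1136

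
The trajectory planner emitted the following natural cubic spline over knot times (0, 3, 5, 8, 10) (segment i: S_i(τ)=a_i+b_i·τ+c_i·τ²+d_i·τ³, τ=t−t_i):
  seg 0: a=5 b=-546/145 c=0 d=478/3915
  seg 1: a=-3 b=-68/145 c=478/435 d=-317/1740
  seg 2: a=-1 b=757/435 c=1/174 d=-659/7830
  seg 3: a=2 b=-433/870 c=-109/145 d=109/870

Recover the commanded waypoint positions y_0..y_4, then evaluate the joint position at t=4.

y_0 = S_0(0) = a_0 = 5
y_1 = S_1(0) = a_1 = -3
y_2 = S_2(0) = a_2 = -1
y_3 = S_3(0) = a_3 = 2
y_4 = S_3(2) = -1
t_q=4 is in segment 1 (τ=1); S_1(τ)=-4441/1740

y_0=5 y_1=-3 y_2=-1 y_3=2 y_4=-1
S(4) = -4441/1740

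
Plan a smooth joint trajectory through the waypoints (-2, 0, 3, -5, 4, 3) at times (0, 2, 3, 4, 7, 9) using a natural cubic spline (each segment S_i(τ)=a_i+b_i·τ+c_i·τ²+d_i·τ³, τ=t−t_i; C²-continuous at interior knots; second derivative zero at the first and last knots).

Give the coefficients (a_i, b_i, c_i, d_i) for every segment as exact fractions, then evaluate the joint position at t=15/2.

  seg 0: a=-2 b=-102/121 c=0 d=223/484
  seg 1: a=0 b=567/121 c=669/242 d=-1077/242
  seg 2: a=3 b=-69/22 c=-1281/121 d=1385/242
  seg 3: a=-5 b=-864/121 c=1593/242 d=-775/726
  seg 4: a=4 b=855/242 c=-366/121 d=61/121
S(15/2) = 4911/968

Δ: Δ0=1, Δ1=3, Δ2=-8, Δ3=3, Δ4=-1/2
row 1: diag=6, rhs=12; c'=1/6, d'=2
row 2: denom=4−1·1/6=23/6; d'=(-66−1·2)/(23/6)=-408/23
row 3: denom=8−1·6/23=178/23; d'=(66−1·-408/23)/(178/23)=963/89
row 4: denom=10−3·69/178=1573/178; d'=(-21−3·963/89)/(1573/178)=-732/121
back: M4=-732/121
back: M3=963/89−69/178·-732/121=1593/121
back: M2=-408/23−6/23·1593/121=-2562/121
back: M1=2−1/6·-2562/121=669/121
M: M0=0, M1=669/121, M2=-2562/121, M3=1593/121, M4=-732/121, M5=0
seg 0: a=-2, c=M0/2=0, d=(M1−M0)/(6·2)=223/484, b=Δ0−h0·(2M0+M1)/6=-102/121
seg 1: a=0, c=M1/2=669/242, d=(M2−M1)/(6·1)=-1077/242, b=Δ1−h1·(2M1+M2)/6=567/121
seg 2: a=3, c=M2/2=-1281/121, d=(M3−M2)/(6·1)=1385/242, b=Δ2−h2·(2M2+M3)/6=-69/22
seg 3: a=-5, c=M3/2=1593/242, d=(M4−M3)/(6·3)=-775/726, b=Δ3−h3·(2M3+M4)/6=-864/121
seg 4: a=4, c=M4/2=-366/121, d=(M5−M4)/(6·2)=61/121, b=Δ4−h4·(2M4+M5)/6=855/242
t_q=15/2 → seg 4, τ=1/2; S=4+855/242·τ+-366/121·τ²+61/121·τ³=4911/968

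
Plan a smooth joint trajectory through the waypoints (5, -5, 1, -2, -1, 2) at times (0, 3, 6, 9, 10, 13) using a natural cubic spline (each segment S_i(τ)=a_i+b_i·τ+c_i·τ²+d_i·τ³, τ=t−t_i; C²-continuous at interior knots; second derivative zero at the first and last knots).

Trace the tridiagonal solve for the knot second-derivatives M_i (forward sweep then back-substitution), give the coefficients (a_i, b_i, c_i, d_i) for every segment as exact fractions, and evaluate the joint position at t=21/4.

  seg 0: a=5 b=-4283/849 c=0 d=1453/7641
  seg 1: a=-5 b=76/849 c=1453/849 d=-2737/7641
  seg 2: a=1 b=583/849 c=-428/283 d=2420/7641
  seg 3: a=-2 b=139/849 c=1136/849 d=-142/283
  seg 4: a=-1 b=1133/849 c=-142/849 d=142/7641
S(21/4) = -3887/18112

Δ: Δ0=-10/3, Δ1=2, Δ2=-1, Δ3=1, Δ4=1
row 1: diag=12, rhs=32; c'=1/4, d'=8/3
row 2: denom=12−3·1/4=45/4; d'=(-18−3·8/3)/(45/4)=-104/45
row 3: denom=8−3·4/15=36/5; d'=(12−3·-104/45)/(36/5)=71/27
row 4: denom=8−1·5/36=283/36; d'=(0−1·71/27)/(283/36)=-284/849
back: M4=-284/849
back: M3=71/27−5/36·-284/849=2272/849
back: M2=-104/45−4/15·2272/849=-856/283
back: M1=8/3−1/4·-856/283=2906/849
M: M0=0, M1=2906/849, M2=-856/283, M3=2272/849, M4=-284/849, M5=0
seg 0: a=5, c=M0/2=0, d=(M1−M0)/(6·3)=1453/7641, b=Δ0−h0·(2M0+M1)/6=-4283/849
seg 1: a=-5, c=M1/2=1453/849, d=(M2−M1)/(6·3)=-2737/7641, b=Δ1−h1·(2M1+M2)/6=76/849
seg 2: a=1, c=M2/2=-428/283, d=(M3−M2)/(6·3)=2420/7641, b=Δ2−h2·(2M2+M3)/6=583/849
seg 3: a=-2, c=M3/2=1136/849, d=(M4−M3)/(6·1)=-142/283, b=Δ3−h3·(2M3+M4)/6=139/849
seg 4: a=-1, c=M4/2=-142/849, d=(M5−M4)/(6·3)=142/7641, b=Δ4−h4·(2M4+M5)/6=1133/849
t_q=21/4 → seg 1, τ=9/4; S=-5+76/849·τ+1453/849·τ²+-2737/7641·τ³=-3887/18112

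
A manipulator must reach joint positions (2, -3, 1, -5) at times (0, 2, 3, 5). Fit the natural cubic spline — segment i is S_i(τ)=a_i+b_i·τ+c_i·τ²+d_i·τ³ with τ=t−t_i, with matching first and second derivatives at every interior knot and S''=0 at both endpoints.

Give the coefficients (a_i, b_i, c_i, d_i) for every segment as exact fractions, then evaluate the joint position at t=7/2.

Δ: Δ0=-5/2, Δ1=4, Δ2=-3
row 1: diag=6, rhs=39; c'=1/6, d'=13/2
row 2: denom=6−1·1/6=35/6; d'=(-42−1·13/2)/(35/6)=-291/35
back: M2=-291/35
back: M1=13/2−1/6·-291/35=276/35
M: M0=0, M1=276/35, M2=-291/35, M3=0
seg 0: a=2, c=M0/2=0, d=(M1−M0)/(6·2)=23/35, b=Δ0−h0·(2M0+M1)/6=-359/70
seg 1: a=-3, c=M1/2=138/35, d=(M2−M1)/(6·1)=-27/10, b=Δ1−h1·(2M1+M2)/6=193/70
seg 2: a=1, c=M2/2=-291/70, d=(M3−M2)/(6·2)=97/140, b=Δ2−h2·(2M2+M3)/6=89/35
t_q=7/2 → seg 2, τ=1/2; S=1+89/35·τ+-291/70·τ²+97/140·τ³=211/160

  seg 0: a=2 b=-359/70 c=0 d=23/35
  seg 1: a=-3 b=193/70 c=138/35 d=-27/10
  seg 2: a=1 b=89/35 c=-291/70 d=97/140
S(7/2) = 211/160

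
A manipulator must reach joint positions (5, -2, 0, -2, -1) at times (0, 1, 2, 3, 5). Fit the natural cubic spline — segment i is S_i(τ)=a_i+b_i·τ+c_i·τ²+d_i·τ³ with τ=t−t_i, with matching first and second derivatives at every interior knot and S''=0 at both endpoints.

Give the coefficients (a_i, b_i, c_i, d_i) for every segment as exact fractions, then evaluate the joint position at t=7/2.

  seg 0: a=5 b=-1671/172 c=0 d=467/172
  seg 1: a=-2 b=-135/86 c=1401/172 d=-787/172
  seg 2: a=0 b=171/172 c=-240/43 d=445/172
  seg 3: a=-2 b=-207/86 c=375/172 d=-125/344
S(7/2) = -7441/2752

Δ: Δ0=-7, Δ1=2, Δ2=-2, Δ3=1/2
row 1: diag=4, rhs=54; c'=1/4, d'=27/2
row 2: denom=4−1·1/4=15/4; d'=(-24−1·27/2)/(15/4)=-10
row 3: denom=6−1·4/15=86/15; d'=(15−1·-10)/(86/15)=375/86
back: M3=375/86
back: M2=-10−4/15·375/86=-480/43
back: M1=27/2−1/4·-480/43=1401/86
M: M0=0, M1=1401/86, M2=-480/43, M3=375/86, M4=0
seg 0: a=5, c=M0/2=0, d=(M1−M0)/(6·1)=467/172, b=Δ0−h0·(2M0+M1)/6=-1671/172
seg 1: a=-2, c=M1/2=1401/172, d=(M2−M1)/(6·1)=-787/172, b=Δ1−h1·(2M1+M2)/6=-135/86
seg 2: a=0, c=M2/2=-240/43, d=(M3−M2)/(6·1)=445/172, b=Δ2−h2·(2M2+M3)/6=171/172
seg 3: a=-2, c=M3/2=375/172, d=(M4−M3)/(6·2)=-125/344, b=Δ3−h3·(2M3+M4)/6=-207/86
t_q=7/2 → seg 3, τ=1/2; S=-2+-207/86·τ+375/172·τ²+-125/344·τ³=-7441/2752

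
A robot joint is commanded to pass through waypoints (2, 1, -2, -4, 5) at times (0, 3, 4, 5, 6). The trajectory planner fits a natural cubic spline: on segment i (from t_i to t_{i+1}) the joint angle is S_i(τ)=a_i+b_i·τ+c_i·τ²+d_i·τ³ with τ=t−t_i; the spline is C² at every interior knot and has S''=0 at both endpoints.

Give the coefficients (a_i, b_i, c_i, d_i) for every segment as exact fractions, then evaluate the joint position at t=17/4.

Δ: Δ0=-1/3, Δ1=-3, Δ2=-2, Δ3=9
row 1: diag=8, rhs=-16; c'=1/8, d'=-2
row 2: denom=4−1·1/8=31/8; d'=(6−1·-2)/(31/8)=64/31
row 3: denom=4−1·8/31=116/31; d'=(66−1·64/31)/(116/31)=991/58
back: M3=991/58
back: M2=64/31−8/31·991/58=-68/29
back: M1=-2−1/8·-68/29=-99/58
M: M0=0, M1=-99/58, M2=-68/29, M3=991/58, M4=0
seg 0: a=2, c=M0/2=0, d=(M1−M0)/(6·3)=-11/116, b=Δ0−h0·(2M0+M1)/6=181/348
seg 1: a=1, c=M1/2=-99/116, d=(M2−M1)/(6·1)=-37/348, b=Δ1−h1·(2M1+M2)/6=-355/174
seg 2: a=-2, c=M2/2=-34/29, d=(M3−M2)/(6·1)=1127/348, b=Δ2−h2·(2M2+M3)/6=-1415/348
seg 3: a=-4, c=M3/2=991/116, d=(M4−M3)/(6·1)=-991/348, b=Δ3−h3·(2M3+M4)/6=575/174
t_q=17/4 → seg 2, τ=1/4; S=-2+-1415/348·τ+-34/29·τ²+1127/348·τ³=-22563/7424

  seg 0: a=2 b=181/348 c=0 d=-11/116
  seg 1: a=1 b=-355/174 c=-99/116 d=-37/348
  seg 2: a=-2 b=-1415/348 c=-34/29 d=1127/348
  seg 3: a=-4 b=575/174 c=991/116 d=-991/348
S(17/4) = -22563/7424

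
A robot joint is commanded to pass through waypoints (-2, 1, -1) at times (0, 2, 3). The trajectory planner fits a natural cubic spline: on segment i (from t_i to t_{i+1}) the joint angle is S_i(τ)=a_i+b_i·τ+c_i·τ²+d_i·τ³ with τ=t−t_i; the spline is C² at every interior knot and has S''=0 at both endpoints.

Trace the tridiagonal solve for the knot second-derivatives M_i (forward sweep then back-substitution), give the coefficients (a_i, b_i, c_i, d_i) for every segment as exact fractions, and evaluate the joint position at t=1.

Δ: Δ0=3/2, Δ1=-2
row 1: diag=6, rhs=-21; c'=1/6, d'=-7/2
back: M1=-7/2
M: M0=0, M1=-7/2, M2=0
seg 0: a=-2, c=M0/2=0, d=(M1−M0)/(6·2)=-7/24, b=Δ0−h0·(2M0+M1)/6=8/3
seg 1: a=1, c=M1/2=-7/4, d=(M2−M1)/(6·1)=7/12, b=Δ1−h1·(2M1+M2)/6=-5/6
t_q=1 → seg 0, τ=1; S=-2+8/3·τ+0·τ²+-7/24·τ³=3/8

  seg 0: a=-2 b=8/3 c=0 d=-7/24
  seg 1: a=1 b=-5/6 c=-7/4 d=7/12
S(1) = 3/8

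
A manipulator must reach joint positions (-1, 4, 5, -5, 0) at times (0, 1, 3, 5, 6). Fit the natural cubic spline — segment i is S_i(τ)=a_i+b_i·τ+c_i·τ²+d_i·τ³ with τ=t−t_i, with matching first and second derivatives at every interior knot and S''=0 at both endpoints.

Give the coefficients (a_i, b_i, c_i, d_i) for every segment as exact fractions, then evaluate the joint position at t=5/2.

Δ: Δ0=5, Δ1=1/2, Δ2=-5, Δ3=5
row 1: diag=6, rhs=-27; c'=1/3, d'=-9/2
row 2: denom=8−2·1/3=22/3; d'=(-33−2·-9/2)/(22/3)=-36/11
row 3: denom=6−2·3/11=60/11; d'=(60−2·-36/11)/(60/11)=61/5
back: M3=61/5
back: M2=-36/11−3/11·61/5=-33/5
back: M1=-9/2−1/3·-33/5=-23/10
M: M0=0, M1=-23/10, M2=-33/5, M3=61/5, M4=0
seg 0: a=-1, c=M0/2=0, d=(M1−M0)/(6·1)=-23/60, b=Δ0−h0·(2M0+M1)/6=323/60
seg 1: a=4, c=M1/2=-23/20, d=(M2−M1)/(6·2)=-43/120, b=Δ1−h1·(2M1+M2)/6=127/30
seg 2: a=5, c=M2/2=-33/10, d=(M3−M2)/(6·2)=47/30, b=Δ2−h2·(2M2+M3)/6=-14/3
seg 3: a=-5, c=M3/2=61/10, d=(M4−M3)/(6·1)=-61/30, b=Δ3−h3·(2M3+M4)/6=14/15
t_q=5/2 → seg 1, τ=3/2; S=4+127/30·τ+-23/20·τ²+-43/120·τ³=2097/320

  seg 0: a=-1 b=323/60 c=0 d=-23/60
  seg 1: a=4 b=127/30 c=-23/20 d=-43/120
  seg 2: a=5 b=-14/3 c=-33/10 d=47/30
  seg 3: a=-5 b=14/15 c=61/10 d=-61/30
S(5/2) = 2097/320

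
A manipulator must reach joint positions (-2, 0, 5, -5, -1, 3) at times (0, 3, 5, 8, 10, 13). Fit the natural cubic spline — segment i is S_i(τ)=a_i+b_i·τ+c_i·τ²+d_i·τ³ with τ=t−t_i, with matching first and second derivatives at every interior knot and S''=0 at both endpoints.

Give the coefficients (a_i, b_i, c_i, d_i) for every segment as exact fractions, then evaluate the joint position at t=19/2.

Δ: Δ0=2/3, Δ1=5/2, Δ2=-10/3, Δ3=2, Δ4=4/3
row 1: diag=10, rhs=11; c'=1/5, d'=11/10
row 2: denom=10−2·1/5=48/5; d'=(-35−2·11/10)/(48/5)=-31/8
row 3: denom=10−3·5/16=145/16; d'=(32−3·-31/8)/(145/16)=698/145
row 4: denom=10−2·32/145=1386/145; d'=(-4−2·698/145)/(1386/145)=-988/693
back: M4=-988/693
back: M3=698/145−32/145·-988/693=3554/693
back: M2=-31/8−5/16·3554/693=-3796/693
back: M1=11/10−1/5·-3796/693=3043/1386
M: M0=0, M1=3043/1386, M2=-3796/693, M3=3554/693, M4=-988/693, M5=0
seg 0: a=-2, c=M0/2=0, d=(M1−M0)/(6·3)=3043/24948, b=Δ0−h0·(2M0+M1)/6=-1195/2772
seg 1: a=0, c=M1/2=3043/2772, d=(M2−M1)/(6·2)=-3545/5544, b=Δ1−h1·(2M1+M2)/6=3967/1386
seg 2: a=5, c=M2/2=-1898/693, d=(M3−M2)/(6·3)=175/297, b=Δ2−h2·(2M2+M3)/6=-97/231
seg 3: a=-5, c=M3/2=1777/693, d=(M4−M3)/(6·2)=-757/1386, b=Δ3−h3·(2M3+M4)/6=-218/231
seg 4: a=-1, c=M4/2=-494/693, d=(M5−M4)/(6·3)=494/6237, b=Δ4−h4·(2M4+M5)/6=1912/693
t_q=19/2 → seg 3, τ=3/2; S=-5+-218/231·τ+1777/693·τ²+-757/1386·τ³=-3067/1232

  seg 0: a=-2 b=-1195/2772 c=0 d=3043/24948
  seg 1: a=0 b=3967/1386 c=3043/2772 d=-3545/5544
  seg 2: a=5 b=-97/231 c=-1898/693 d=175/297
  seg 3: a=-5 b=-218/231 c=1777/693 d=-757/1386
  seg 4: a=-1 b=1912/693 c=-494/693 d=494/6237
S(19/2) = -3067/1232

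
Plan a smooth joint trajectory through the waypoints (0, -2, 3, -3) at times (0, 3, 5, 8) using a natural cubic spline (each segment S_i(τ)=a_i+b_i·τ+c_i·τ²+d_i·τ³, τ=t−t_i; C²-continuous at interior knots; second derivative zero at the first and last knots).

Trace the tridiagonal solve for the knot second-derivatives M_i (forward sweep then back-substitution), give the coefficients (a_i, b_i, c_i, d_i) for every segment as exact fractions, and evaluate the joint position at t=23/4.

  seg 0: a=0 b=-31/16 c=0 d=61/432
  seg 1: a=-2 b=15/8 c=61/48 d=-23/48
  seg 2: a=3 b=29/24 c=-77/48 d=77/432
S(23/4) = 3153/1024

Δ: Δ0=-2/3, Δ1=5/2, Δ2=-2
row 1: diag=10, rhs=19; c'=1/5, d'=19/10
row 2: denom=10−2·1/5=48/5; d'=(-27−2·19/10)/(48/5)=-77/24
back: M2=-77/24
back: M1=19/10−1/5·-77/24=61/24
M: M0=0, M1=61/24, M2=-77/24, M3=0
seg 0: a=0, c=M0/2=0, d=(M1−M0)/(6·3)=61/432, b=Δ0−h0·(2M0+M1)/6=-31/16
seg 1: a=-2, c=M1/2=61/48, d=(M2−M1)/(6·2)=-23/48, b=Δ1−h1·(2M1+M2)/6=15/8
seg 2: a=3, c=M2/2=-77/48, d=(M3−M2)/(6·3)=77/432, b=Δ2−h2·(2M2+M3)/6=29/24
t_q=23/4 → seg 2, τ=3/4; S=3+29/24·τ+-77/48·τ²+77/432·τ³=3153/1024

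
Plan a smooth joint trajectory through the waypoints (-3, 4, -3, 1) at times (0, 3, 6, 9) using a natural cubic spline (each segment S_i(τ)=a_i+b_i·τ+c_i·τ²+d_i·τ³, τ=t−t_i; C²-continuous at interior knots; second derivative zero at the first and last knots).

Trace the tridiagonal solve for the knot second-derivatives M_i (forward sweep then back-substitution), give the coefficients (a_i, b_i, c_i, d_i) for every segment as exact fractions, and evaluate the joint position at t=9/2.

Δ: Δ0=7/3, Δ1=-7/3, Δ2=4/3
row 1: diag=12, rhs=-28; c'=1/4, d'=-7/3
row 2: denom=12−3·1/4=45/4; d'=(22−3·-7/3)/(45/4)=116/45
back: M2=116/45
back: M1=-7/3−1/4·116/45=-134/45
M: M0=0, M1=-134/45, M2=116/45, M3=0
seg 0: a=-3, c=M0/2=0, d=(M1−M0)/(6·3)=-67/405, b=Δ0−h0·(2M0+M1)/6=172/45
seg 1: a=4, c=M1/2=-67/45, d=(M2−M1)/(6·3)=25/81, b=Δ1−h1·(2M1+M2)/6=-29/45
seg 2: a=-3, c=M2/2=58/45, d=(M3−M2)/(6·3)=-58/405, b=Δ2−h2·(2M2+M3)/6=-56/45
t_q=9/2 → seg 1, τ=3/2; S=4+-29/45·τ+-67/45·τ²+25/81·τ³=29/40

  seg 0: a=-3 b=172/45 c=0 d=-67/405
  seg 1: a=4 b=-29/45 c=-67/45 d=25/81
  seg 2: a=-3 b=-56/45 c=58/45 d=-58/405
S(9/2) = 29/40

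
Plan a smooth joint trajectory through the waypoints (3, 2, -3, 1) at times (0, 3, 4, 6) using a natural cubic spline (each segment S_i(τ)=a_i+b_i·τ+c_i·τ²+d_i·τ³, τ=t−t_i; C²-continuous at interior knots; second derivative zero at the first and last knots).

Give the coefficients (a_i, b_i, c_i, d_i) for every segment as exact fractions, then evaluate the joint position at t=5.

  seg 0: a=3 b=268/141 c=0 d=-35/141
  seg 1: a=2 b=-677/141 c=-105/47 d=287/141
  seg 2: a=-3 b=-446/141 c=182/47 d=-91/141
S(5) = -138/47

Δ: Δ0=-1/3, Δ1=-5, Δ2=2
row 1: diag=8, rhs=-28; c'=1/8, d'=-7/2
row 2: denom=6−1·1/8=47/8; d'=(42−1·-7/2)/(47/8)=364/47
back: M2=364/47
back: M1=-7/2−1/8·364/47=-210/47
M: M0=0, M1=-210/47, M2=364/47, M3=0
seg 0: a=3, c=M0/2=0, d=(M1−M0)/(6·3)=-35/141, b=Δ0−h0·(2M0+M1)/6=268/141
seg 1: a=2, c=M1/2=-105/47, d=(M2−M1)/(6·1)=287/141, b=Δ1−h1·(2M1+M2)/6=-677/141
seg 2: a=-3, c=M2/2=182/47, d=(M3−M2)/(6·2)=-91/141, b=Δ2−h2·(2M2+M3)/6=-446/141
t_q=5 → seg 2, τ=1; S=-3+-446/141·τ+182/47·τ²+-91/141·τ³=-138/47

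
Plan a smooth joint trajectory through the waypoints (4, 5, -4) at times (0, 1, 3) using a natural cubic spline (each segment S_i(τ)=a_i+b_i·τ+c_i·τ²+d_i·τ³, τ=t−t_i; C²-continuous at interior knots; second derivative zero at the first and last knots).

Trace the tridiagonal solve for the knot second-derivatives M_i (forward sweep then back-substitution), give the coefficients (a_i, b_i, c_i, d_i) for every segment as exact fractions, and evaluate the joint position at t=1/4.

Δ: Δ0=1, Δ1=-9/2
row 1: diag=6, rhs=-33; c'=1/3, d'=-11/2
back: M1=-11/2
M: M0=0, M1=-11/2, M2=0
seg 0: a=4, c=M0/2=0, d=(M1−M0)/(6·1)=-11/12, b=Δ0−h0·(2M0+M1)/6=23/12
seg 1: a=5, c=M1/2=-11/4, d=(M2−M1)/(6·2)=11/24, b=Δ1−h1·(2M1+M2)/6=-5/6
t_q=1/4 → seg 0, τ=1/4; S=4+23/12·τ+0·τ²+-11/12·τ³=1143/256

  seg 0: a=4 b=23/12 c=0 d=-11/12
  seg 1: a=5 b=-5/6 c=-11/4 d=11/24
S(1/4) = 1143/256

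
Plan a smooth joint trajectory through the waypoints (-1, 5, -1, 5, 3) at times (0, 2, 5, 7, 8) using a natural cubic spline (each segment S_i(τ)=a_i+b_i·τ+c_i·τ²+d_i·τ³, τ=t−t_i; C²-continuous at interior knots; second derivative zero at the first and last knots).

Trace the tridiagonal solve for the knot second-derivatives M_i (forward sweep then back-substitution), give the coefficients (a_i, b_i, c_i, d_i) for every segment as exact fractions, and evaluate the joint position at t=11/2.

  seg 0: a=-1 b=1159/253 c=0 d=-100/253
  seg 1: a=5 b=-41/253 c=-600/253 d=445/759
  seg 2: a=-1 b=364/253 c=735/253 d=-1075/1012
  seg 3: a=5 b=79/253 c=-1755/506 d=585/506
S(11/2) = 2533/8096

Δ: Δ0=3, Δ1=-2, Δ2=3, Δ3=-2
row 1: diag=10, rhs=-30; c'=3/10, d'=-3
row 2: denom=10−3·3/10=91/10; d'=(30−3·-3)/(91/10)=30/7
row 3: denom=6−2·20/91=506/91; d'=(-30−2·30/7)/(506/91)=-1755/253
back: M3=-1755/253
back: M2=30/7−20/91·-1755/253=1470/253
back: M1=-3−3/10·1470/253=-1200/253
M: M0=0, M1=-1200/253, M2=1470/253, M3=-1755/253, M4=0
seg 0: a=-1, c=M0/2=0, d=(M1−M0)/(6·2)=-100/253, b=Δ0−h0·(2M0+M1)/6=1159/253
seg 1: a=5, c=M1/2=-600/253, d=(M2−M1)/(6·3)=445/759, b=Δ1−h1·(2M1+M2)/6=-41/253
seg 2: a=-1, c=M2/2=735/253, d=(M3−M2)/(6·2)=-1075/1012, b=Δ2−h2·(2M2+M3)/6=364/253
seg 3: a=5, c=M3/2=-1755/506, d=(M4−M3)/(6·1)=585/506, b=Δ3−h3·(2M3+M4)/6=79/253
t_q=11/2 → seg 2, τ=1/2; S=-1+364/253·τ+735/253·τ²+-1075/1012·τ³=2533/8096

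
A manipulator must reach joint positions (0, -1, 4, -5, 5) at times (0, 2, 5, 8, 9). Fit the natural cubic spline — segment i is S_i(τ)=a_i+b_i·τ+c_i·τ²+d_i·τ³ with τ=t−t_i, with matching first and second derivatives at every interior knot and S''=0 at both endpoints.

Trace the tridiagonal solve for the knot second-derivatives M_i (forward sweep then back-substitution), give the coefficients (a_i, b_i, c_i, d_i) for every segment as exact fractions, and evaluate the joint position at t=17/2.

Δ: Δ0=-1/2, Δ1=5/3, Δ2=-3, Δ3=10
row 1: diag=10, rhs=13; c'=3/10, d'=13/10
row 2: denom=12−3·3/10=111/10; d'=(-28−3·13/10)/(111/10)=-319/111
row 3: denom=8−3·10/37=266/37; d'=(78−3·-319/111)/(266/37)=3205/266
back: M3=3205/266
back: M2=-319/111−10/37·3205/266=-2446/399
back: M1=13/10−3/10·-2446/399=835/266
M: M0=0, M1=835/266, M2=-2446/399, M3=3205/266, M4=0
seg 0: a=0, c=M0/2=0, d=(M1−M0)/(6·2)=835/3192, b=Δ0−h0·(2M0+M1)/6=-617/399
seg 1: a=-1, c=M1/2=835/532, d=(M2−M1)/(6·3)=-7397/14364, b=Δ1−h1·(2M1+M2)/6=1271/798
seg 2: a=4, c=M2/2=-1223/399, d=(M3−M2)/(6·3)=14507/14364, b=Δ2−h2·(2M2+M3)/6=-4619/1596
seg 3: a=-5, c=M3/2=3205/532, d=(M4−M3)/(6·1)=-3205/1596, b=Δ3−h3·(2M3+M4)/6=4775/798
t_q=17/2 → seg 3, τ=1/2; S=-5+4775/798·τ+3205/532·τ²+-3205/1596·τ³=-3205/4256

  seg 0: a=0 b=-617/399 c=0 d=835/3192
  seg 1: a=-1 b=1271/798 c=835/532 d=-7397/14364
  seg 2: a=4 b=-4619/1596 c=-1223/399 d=14507/14364
  seg 3: a=-5 b=4775/798 c=3205/532 d=-3205/1596
S(17/2) = -3205/4256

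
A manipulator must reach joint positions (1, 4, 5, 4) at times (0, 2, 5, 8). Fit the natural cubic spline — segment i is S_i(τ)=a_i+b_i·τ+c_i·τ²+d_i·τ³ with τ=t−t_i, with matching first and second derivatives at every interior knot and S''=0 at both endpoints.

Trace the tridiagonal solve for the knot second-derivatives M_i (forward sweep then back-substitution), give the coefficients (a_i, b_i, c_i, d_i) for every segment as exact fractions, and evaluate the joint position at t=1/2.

Δ: Δ0=3/2, Δ1=1/3, Δ2=-1/3
row 1: diag=10, rhs=-7; c'=3/10, d'=-7/10
row 2: denom=12−3·3/10=111/10; d'=(-4−3·-7/10)/(111/10)=-19/111
back: M2=-19/111
back: M1=-7/10−3/10·-19/111=-24/37
M: M0=0, M1=-24/37, M2=-19/111, M3=0
seg 0: a=1, c=M0/2=0, d=(M1−M0)/(6·2)=-2/37, b=Δ0−h0·(2M0+M1)/6=127/74
seg 1: a=4, c=M1/2=-12/37, d=(M2−M1)/(6·3)=53/1998, b=Δ1−h1·(2M1+M2)/6=79/74
seg 2: a=5, c=M2/2=-19/222, d=(M3−M2)/(6·3)=19/1998, b=Δ2−h2·(2M2+M3)/6=-6/37
t_q=1/2 → seg 0, τ=1/2; S=1+127/74·τ+0·τ²+-2/37·τ³=137/74

  seg 0: a=1 b=127/74 c=0 d=-2/37
  seg 1: a=4 b=79/74 c=-12/37 d=53/1998
  seg 2: a=5 b=-6/37 c=-19/222 d=19/1998
S(1/2) = 137/74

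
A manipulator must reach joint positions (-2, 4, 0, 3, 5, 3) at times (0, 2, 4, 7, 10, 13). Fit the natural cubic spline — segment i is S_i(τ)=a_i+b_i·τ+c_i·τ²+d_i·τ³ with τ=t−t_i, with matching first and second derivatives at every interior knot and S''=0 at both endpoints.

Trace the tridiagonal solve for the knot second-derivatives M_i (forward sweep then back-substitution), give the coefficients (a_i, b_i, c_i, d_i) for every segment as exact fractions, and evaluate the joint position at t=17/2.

  seg 0: a=-2 b=391/87 c=0 d=-65/174
  seg 1: a=4 b=1/87 c=-65/29 d=215/348
  seg 2: a=0 b=-134/87 c=85/58 d=-323/1566
  seg 3: a=3 b=293/174 c=-34/87 d=1/58
  seg 4: a=5 b=-17/87 c=-41/174 d=41/1566
S(17/2) = 2183/464

Δ: Δ0=3, Δ1=-2, Δ2=1, Δ3=2/3, Δ4=-2/3
row 1: diag=8, rhs=-30; c'=1/4, d'=-15/4
row 2: denom=10−2·1/4=19/2; d'=(18−2·-15/4)/(19/2)=51/19
row 3: denom=12−3·6/19=210/19; d'=(-2−3·51/19)/(210/19)=-191/210
row 4: denom=12−3·19/70=783/70; d'=(-8−3·-191/210)/(783/70)=-41/87
back: M4=-41/87
back: M3=-191/210−19/70·-41/87=-68/87
back: M2=51/19−6/19·-68/87=85/29
back: M1=-15/4−1/4·85/29=-130/29
M: M0=0, M1=-130/29, M2=85/29, M3=-68/87, M4=-41/87, M5=0
seg 0: a=-2, c=M0/2=0, d=(M1−M0)/(6·2)=-65/174, b=Δ0−h0·(2M0+M1)/6=391/87
seg 1: a=4, c=M1/2=-65/29, d=(M2−M1)/(6·2)=215/348, b=Δ1−h1·(2M1+M2)/6=1/87
seg 2: a=0, c=M2/2=85/58, d=(M3−M2)/(6·3)=-323/1566, b=Δ2−h2·(2M2+M3)/6=-134/87
seg 3: a=3, c=M3/2=-34/87, d=(M4−M3)/(6·3)=1/58, b=Δ3−h3·(2M3+M4)/6=293/174
seg 4: a=5, c=M4/2=-41/174, d=(M5−M4)/(6·3)=41/1566, b=Δ4−h4·(2M4+M5)/6=-17/87
t_q=17/2 → seg 3, τ=3/2; S=3+293/174·τ+-34/87·τ²+1/58·τ³=2183/464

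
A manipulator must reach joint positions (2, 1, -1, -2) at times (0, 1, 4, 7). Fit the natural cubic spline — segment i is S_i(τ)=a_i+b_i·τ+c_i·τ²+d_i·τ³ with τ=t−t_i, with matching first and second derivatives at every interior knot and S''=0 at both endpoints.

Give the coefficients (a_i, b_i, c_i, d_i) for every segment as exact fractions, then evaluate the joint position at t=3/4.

  seg 0: a=2 b=-30/29 c=0 d=1/29
  seg 1: a=1 b=-27/29 c=3/29 d=-4/783
  seg 2: a=-1 b=-13/29 c=5/87 d=-5/783
S(3/4) = 2299/1856

Δ: Δ0=-1, Δ1=-2/3, Δ2=-1/3
row 1: diag=8, rhs=2; c'=3/8, d'=1/4
row 2: denom=12−3·3/8=87/8; d'=(2−3·1/4)/(87/8)=10/87
back: M2=10/87
back: M1=1/4−3/8·10/87=6/29
M: M0=0, M1=6/29, M2=10/87, M3=0
seg 0: a=2, c=M0/2=0, d=(M1−M0)/(6·1)=1/29, b=Δ0−h0·(2M0+M1)/6=-30/29
seg 1: a=1, c=M1/2=3/29, d=(M2−M1)/(6·3)=-4/783, b=Δ1−h1·(2M1+M2)/6=-27/29
seg 2: a=-1, c=M2/2=5/87, d=(M3−M2)/(6·3)=-5/783, b=Δ2−h2·(2M2+M3)/6=-13/29
t_q=3/4 → seg 0, τ=3/4; S=2+-30/29·τ+0·τ²+1/29·τ³=2299/1856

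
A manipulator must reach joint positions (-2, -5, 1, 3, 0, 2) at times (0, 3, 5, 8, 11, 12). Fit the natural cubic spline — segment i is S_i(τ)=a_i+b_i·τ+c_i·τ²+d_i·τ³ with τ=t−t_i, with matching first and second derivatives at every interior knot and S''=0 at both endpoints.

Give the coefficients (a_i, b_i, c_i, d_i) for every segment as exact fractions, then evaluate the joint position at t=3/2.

Δ: Δ0=-1, Δ1=3, Δ2=2/3, Δ3=-1, Δ4=2
row 1: diag=10, rhs=24; c'=1/5, d'=12/5
row 2: denom=10−2·1/5=48/5; d'=(-14−2·12/5)/(48/5)=-47/24
row 3: denom=12−3·5/16=177/16; d'=(-10−3·-47/24)/(177/16)=-22/59
row 4: denom=8−3·16/59=424/59; d'=(18−3·-22/59)/(424/59)=141/53
back: M4=141/53
back: M3=-22/59−16/59·141/53=-58/53
back: M2=-47/24−5/16·-58/53=-257/159
back: M1=12/5−1/5·-257/159=433/159
M: M0=0, M1=433/159, M2=-257/159, M3=-58/53, M4=141/53, M5=0
seg 0: a=-2, c=M0/2=0, d=(M1−M0)/(6·3)=433/2862, b=Δ0−h0·(2M0+M1)/6=-751/318
seg 1: a=-5, c=M1/2=433/318, d=(M2−M1)/(6·2)=-115/318, b=Δ1−h1·(2M1+M2)/6=274/159
seg 2: a=1, c=M2/2=-257/318, d=(M3−M2)/(6·3)=83/2862, b=Δ2−h2·(2M2+M3)/6=150/53
seg 3: a=3, c=M3/2=-29/53, d=(M4−M3)/(6·3)=199/954, b=Δ3−h3·(2M3+M4)/6=-131/106
seg 4: a=0, c=M4/2=141/106, d=(M5−M4)/(6·1)=-47/106, b=Δ4−h4·(2M4+M5)/6=59/53
t_q=3/2 → seg 0, τ=3/2; S=-2+-751/318·τ+0·τ²+433/2862·τ³=-4267/848

  seg 0: a=-2 b=-751/318 c=0 d=433/2862
  seg 1: a=-5 b=274/159 c=433/318 d=-115/318
  seg 2: a=1 b=150/53 c=-257/318 d=83/2862
  seg 3: a=3 b=-131/106 c=-29/53 d=199/954
  seg 4: a=0 b=59/53 c=141/106 d=-47/106
S(3/2) = -4267/848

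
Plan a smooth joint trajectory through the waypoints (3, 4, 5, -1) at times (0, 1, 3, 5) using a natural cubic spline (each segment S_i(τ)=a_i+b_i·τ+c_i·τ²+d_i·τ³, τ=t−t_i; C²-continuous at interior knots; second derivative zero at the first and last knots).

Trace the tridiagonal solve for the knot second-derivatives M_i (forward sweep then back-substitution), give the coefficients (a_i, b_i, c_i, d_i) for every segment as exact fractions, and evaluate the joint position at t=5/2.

  seg 0: a=3 b=41/44 c=0 d=3/44
  seg 1: a=4 b=25/22 c=9/44 d=-23/88
  seg 2: a=5 b=-13/11 c=-15/11 d=5/22
S(5/2) = 3719/704

Δ: Δ0=1, Δ1=1/2, Δ2=-3
row 1: diag=6, rhs=-3; c'=1/3, d'=-1/2
row 2: denom=8−2·1/3=22/3; d'=(-21−2·-1/2)/(22/3)=-30/11
back: M2=-30/11
back: M1=-1/2−1/3·-30/11=9/22
M: M0=0, M1=9/22, M2=-30/11, M3=0
seg 0: a=3, c=M0/2=0, d=(M1−M0)/(6·1)=3/44, b=Δ0−h0·(2M0+M1)/6=41/44
seg 1: a=4, c=M1/2=9/44, d=(M2−M1)/(6·2)=-23/88, b=Δ1−h1·(2M1+M2)/6=25/22
seg 2: a=5, c=M2/2=-15/11, d=(M3−M2)/(6·2)=5/22, b=Δ2−h2·(2M2+M3)/6=-13/11
t_q=5/2 → seg 1, τ=3/2; S=4+25/22·τ+9/44·τ²+-23/88·τ³=3719/704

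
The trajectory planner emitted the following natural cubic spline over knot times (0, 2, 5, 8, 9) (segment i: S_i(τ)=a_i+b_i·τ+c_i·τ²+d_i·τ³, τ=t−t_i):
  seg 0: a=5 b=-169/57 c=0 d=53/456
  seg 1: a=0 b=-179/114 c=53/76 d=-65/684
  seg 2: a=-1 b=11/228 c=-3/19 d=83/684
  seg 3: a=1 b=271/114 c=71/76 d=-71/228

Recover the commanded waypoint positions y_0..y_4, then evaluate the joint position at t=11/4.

y_0 = S_0(0) = a_0 = 5
y_1 = S_1(0) = a_1 = 0
y_2 = S_2(0) = a_2 = -1
y_3 = S_3(0) = a_3 = 1
y_4 = S_3(1) = 4
t_q=11/4 is in segment 1 (τ=3/4); S_1(τ)=-4015/4864

y_0=5 y_1=0 y_2=-1 y_3=1 y_4=4
S(11/4) = -4015/4864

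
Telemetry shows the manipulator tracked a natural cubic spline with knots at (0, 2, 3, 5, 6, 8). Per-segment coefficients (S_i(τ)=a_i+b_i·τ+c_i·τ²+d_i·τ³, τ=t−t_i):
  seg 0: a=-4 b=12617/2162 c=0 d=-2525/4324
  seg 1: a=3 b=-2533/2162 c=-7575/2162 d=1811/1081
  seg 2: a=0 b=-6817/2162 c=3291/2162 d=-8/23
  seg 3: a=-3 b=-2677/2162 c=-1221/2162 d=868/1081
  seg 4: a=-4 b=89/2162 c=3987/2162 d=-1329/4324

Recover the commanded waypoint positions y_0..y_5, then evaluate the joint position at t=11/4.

y_0 = S_0(0) = a_0 = -4
y_1 = S_1(0) = a_1 = 3
y_2 = S_2(0) = a_2 = 0
y_3 = S_3(0) = a_3 = -3
y_4 = S_4(0) = a_4 = -4
y_5 = S_4(2) = 1
t_q=11/4 is in segment 1 (τ=3/4); S_1(τ)=59307/69184

y_0=-4 y_1=3 y_2=0 y_3=-3 y_4=-4 y_5=1
S(11/4) = 59307/69184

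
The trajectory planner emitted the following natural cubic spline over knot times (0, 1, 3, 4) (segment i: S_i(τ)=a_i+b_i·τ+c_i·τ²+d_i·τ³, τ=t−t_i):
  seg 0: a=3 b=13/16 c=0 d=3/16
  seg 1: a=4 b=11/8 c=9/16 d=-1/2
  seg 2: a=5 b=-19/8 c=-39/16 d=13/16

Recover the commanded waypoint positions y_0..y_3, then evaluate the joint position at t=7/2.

y_0=3 y_1=4 y_2=5 y_3=1
S(7/2) = 423/128

y_0 = S_0(0) = a_0 = 3
y_1 = S_1(0) = a_1 = 4
y_2 = S_2(0) = a_2 = 5
y_3 = S_2(1) = 1
t_q=7/2 is in segment 2 (τ=1/2); S_2(τ)=423/128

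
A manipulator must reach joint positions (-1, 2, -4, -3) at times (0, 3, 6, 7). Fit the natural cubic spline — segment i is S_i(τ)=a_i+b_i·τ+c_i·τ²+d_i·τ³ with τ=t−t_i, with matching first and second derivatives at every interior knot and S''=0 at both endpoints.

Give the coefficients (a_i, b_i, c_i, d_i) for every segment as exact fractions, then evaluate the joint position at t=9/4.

  seg 0: a=-1 b=62/29 c=0 d=-11/87
  seg 1: a=2 b=-37/29 c=-33/29 d=26/87
  seg 2: a=-4 b=-1/29 c=45/29 d=-15/29
S(9/4) = 4399/1856

Δ: Δ0=1, Δ1=-2, Δ2=1
row 1: diag=12, rhs=-18; c'=1/4, d'=-3/2
row 2: denom=8−3·1/4=29/4; d'=(18−3·-3/2)/(29/4)=90/29
back: M2=90/29
back: M1=-3/2−1/4·90/29=-66/29
M: M0=0, M1=-66/29, M2=90/29, M3=0
seg 0: a=-1, c=M0/2=0, d=(M1−M0)/(6·3)=-11/87, b=Δ0−h0·(2M0+M1)/6=62/29
seg 1: a=2, c=M1/2=-33/29, d=(M2−M1)/(6·3)=26/87, b=Δ1−h1·(2M1+M2)/6=-37/29
seg 2: a=-4, c=M2/2=45/29, d=(M3−M2)/(6·1)=-15/29, b=Δ2−h2·(2M2+M3)/6=-1/29
t_q=9/4 → seg 0, τ=9/4; S=-1+62/29·τ+0·τ²+-11/87·τ³=4399/1856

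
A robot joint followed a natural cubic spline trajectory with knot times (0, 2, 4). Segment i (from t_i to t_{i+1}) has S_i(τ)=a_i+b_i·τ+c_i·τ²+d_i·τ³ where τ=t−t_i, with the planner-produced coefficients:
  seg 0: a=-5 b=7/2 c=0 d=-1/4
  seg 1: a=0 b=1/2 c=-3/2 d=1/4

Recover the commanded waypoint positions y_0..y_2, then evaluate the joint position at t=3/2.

y_0 = S_0(0) = a_0 = -5
y_1 = S_1(0) = a_1 = 0
y_2 = S_1(2) = -3
t_q=3/2 is in segment 0 (τ=3/2); S_0(τ)=-19/32

y_0=-5 y_1=0 y_2=-3
S(3/2) = -19/32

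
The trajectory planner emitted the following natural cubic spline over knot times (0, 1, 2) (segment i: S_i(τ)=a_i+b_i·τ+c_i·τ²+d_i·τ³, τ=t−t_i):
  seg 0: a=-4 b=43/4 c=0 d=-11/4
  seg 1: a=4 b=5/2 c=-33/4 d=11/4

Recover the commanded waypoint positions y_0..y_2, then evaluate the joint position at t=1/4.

y_0 = S_0(0) = a_0 = -4
y_1 = S_1(0) = a_1 = 4
y_2 = S_1(1) = 1
t_q=1/4 is in segment 0 (τ=1/4); S_0(τ)=-347/256

y_0=-4 y_1=4 y_2=1
S(1/4) = -347/256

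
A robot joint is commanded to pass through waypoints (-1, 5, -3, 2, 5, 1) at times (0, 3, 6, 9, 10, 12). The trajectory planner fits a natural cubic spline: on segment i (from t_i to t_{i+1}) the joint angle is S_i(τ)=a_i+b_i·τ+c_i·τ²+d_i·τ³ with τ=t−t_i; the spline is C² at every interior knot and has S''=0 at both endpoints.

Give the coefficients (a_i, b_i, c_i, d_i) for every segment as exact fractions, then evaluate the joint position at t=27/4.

  seg 0: a=-1 b=2224/633 c=0 d=-958/5697
  seg 1: a=5 b=-650/633 c=-958/633 d=68/211
  seg 2: a=-3 b=-890/633 c=878/633 d=-689/5697
  seg 3: a=2 b=2311/633 c=63/211 d=-601/633
  seg 4: a=5 b=886/633 c=-538/211 d=269/633
S(27/4) = -44905/13504

Δ: Δ0=2, Δ1=-8/3, Δ2=5/3, Δ3=3, Δ4=-2
row 1: diag=12, rhs=-28; c'=1/4, d'=-7/3
row 2: denom=12−3·1/4=45/4; d'=(26−3·-7/3)/(45/4)=44/15
row 3: denom=8−3·4/15=36/5; d'=(8−3·44/15)/(36/5)=-1/9
row 4: denom=6−1·5/36=211/36; d'=(-30−1·-1/9)/(211/36)=-1076/211
back: M4=-1076/211
back: M3=-1/9−5/36·-1076/211=126/211
back: M2=44/15−4/15·126/211=1756/633
back: M1=-7/3−1/4·1756/633=-1916/633
M: M0=0, M1=-1916/633, M2=1756/633, M3=126/211, M4=-1076/211, M5=0
seg 0: a=-1, c=M0/2=0, d=(M1−M0)/(6·3)=-958/5697, b=Δ0−h0·(2M0+M1)/6=2224/633
seg 1: a=5, c=M1/2=-958/633, d=(M2−M1)/(6·3)=68/211, b=Δ1−h1·(2M1+M2)/6=-650/633
seg 2: a=-3, c=M2/2=878/633, d=(M3−M2)/(6·3)=-689/5697, b=Δ2−h2·(2M2+M3)/6=-890/633
seg 3: a=2, c=M3/2=63/211, d=(M4−M3)/(6·1)=-601/633, b=Δ3−h3·(2M3+M4)/6=2311/633
seg 4: a=5, c=M4/2=-538/211, d=(M5−M4)/(6·2)=269/633, b=Δ4−h4·(2M4+M5)/6=886/633
t_q=27/4 → seg 2, τ=3/4; S=-3+-890/633·τ+878/633·τ²+-689/5697·τ³=-44905/13504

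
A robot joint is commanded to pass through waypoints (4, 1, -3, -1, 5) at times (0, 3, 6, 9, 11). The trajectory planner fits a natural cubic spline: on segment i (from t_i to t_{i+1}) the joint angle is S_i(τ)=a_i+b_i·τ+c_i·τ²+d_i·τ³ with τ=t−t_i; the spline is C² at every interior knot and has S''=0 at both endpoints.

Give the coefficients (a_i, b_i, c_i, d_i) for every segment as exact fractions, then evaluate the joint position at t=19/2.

  seg 0: a=4 b=-169/207 c=0 d=-38/1863
  seg 1: a=1 b=-283/207 c=-38/207 d=121/1863
  seg 2: a=-3 b=-148/207 c=83/207 d=37/1863
  seg 3: a=-1 b=461/207 c=40/69 d=-20/207
S(19/2) = 17/69

Δ: Δ0=-1, Δ1=-4/3, Δ2=2/3, Δ3=3
row 1: diag=12, rhs=-2; c'=1/4, d'=-1/6
row 2: denom=12−3·1/4=45/4; d'=(12−3·-1/6)/(45/4)=10/9
row 3: denom=10−3·4/15=46/5; d'=(14−3·10/9)/(46/5)=80/69
back: M3=80/69
back: M2=10/9−4/15·80/69=166/207
back: M1=-1/6−1/4·166/207=-76/207
M: M0=0, M1=-76/207, M2=166/207, M3=80/69, M4=0
seg 0: a=4, c=M0/2=0, d=(M1−M0)/(6·3)=-38/1863, b=Δ0−h0·(2M0+M1)/6=-169/207
seg 1: a=1, c=M1/2=-38/207, d=(M2−M1)/(6·3)=121/1863, b=Δ1−h1·(2M1+M2)/6=-283/207
seg 2: a=-3, c=M2/2=83/207, d=(M3−M2)/(6·3)=37/1863, b=Δ2−h2·(2M2+M3)/6=-148/207
seg 3: a=-1, c=M3/2=40/69, d=(M4−M3)/(6·2)=-20/207, b=Δ3−h3·(2M3+M4)/6=461/207
t_q=19/2 → seg 3, τ=1/2; S=-1+461/207·τ+40/69·τ²+-20/207·τ³=17/69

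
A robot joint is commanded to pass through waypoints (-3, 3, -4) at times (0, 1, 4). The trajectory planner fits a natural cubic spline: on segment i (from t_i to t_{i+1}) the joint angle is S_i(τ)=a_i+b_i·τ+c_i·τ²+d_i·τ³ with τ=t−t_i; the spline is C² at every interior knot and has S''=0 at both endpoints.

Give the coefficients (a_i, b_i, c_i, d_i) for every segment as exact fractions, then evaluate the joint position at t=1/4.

Δ: Δ0=6, Δ1=-7/3
row 1: diag=8, rhs=-50; c'=3/8, d'=-25/4
back: M1=-25/4
M: M0=0, M1=-25/4, M2=0
seg 0: a=-3, c=M0/2=0, d=(M1−M0)/(6·1)=-25/24, b=Δ0−h0·(2M0+M1)/6=169/24
seg 1: a=3, c=M1/2=-25/8, d=(M2−M1)/(6·3)=25/72, b=Δ1−h1·(2M1+M2)/6=47/12
t_q=1/4 → seg 0, τ=1/4; S=-3+169/24·τ+0·τ²+-25/24·τ³=-643/512

  seg 0: a=-3 b=169/24 c=0 d=-25/24
  seg 1: a=3 b=47/12 c=-25/8 d=25/72
S(1/4) = -643/512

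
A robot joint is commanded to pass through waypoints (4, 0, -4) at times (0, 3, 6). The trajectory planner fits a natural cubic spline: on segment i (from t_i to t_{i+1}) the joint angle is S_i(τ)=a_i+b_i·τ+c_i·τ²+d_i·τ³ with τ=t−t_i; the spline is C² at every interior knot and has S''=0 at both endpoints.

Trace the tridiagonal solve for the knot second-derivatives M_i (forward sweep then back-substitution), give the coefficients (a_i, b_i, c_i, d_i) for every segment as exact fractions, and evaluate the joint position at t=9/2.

  seg 0: a=4 b=-4/3 c=0 d=0
  seg 1: a=0 b=-4/3 c=0 d=0
S(9/2) = -2

Δ: Δ0=-4/3, Δ1=-4/3
row 1: diag=12, rhs=0; c'=1/4, d'=0
back: M1=0
M: M0=0, M1=0, M2=0
seg 0: a=4, c=M0/2=0, d=(M1−M0)/(6·3)=0, b=Δ0−h0·(2M0+M1)/6=-4/3
seg 1: a=0, c=M1/2=0, d=(M2−M1)/(6·3)=0, b=Δ1−h1·(2M1+M2)/6=-4/3
t_q=9/2 → seg 1, τ=3/2; S=0+-4/3·τ+0·τ²+0·τ³=-2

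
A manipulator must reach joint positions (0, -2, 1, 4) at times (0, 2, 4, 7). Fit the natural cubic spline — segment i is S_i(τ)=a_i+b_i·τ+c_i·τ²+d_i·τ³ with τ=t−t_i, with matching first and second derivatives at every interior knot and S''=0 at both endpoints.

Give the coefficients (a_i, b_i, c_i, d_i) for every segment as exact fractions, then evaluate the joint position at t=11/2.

  seg 0: a=0 b=-32/19 c=0 d=13/76
  seg 1: a=-2 b=7/19 c=39/38 d=-35/152
  seg 2: a=1 b=65/38 c=-27/76 d=3/76
S(11/2) = 1763/608

Δ: Δ0=-1, Δ1=3/2, Δ2=1
row 1: diag=8, rhs=15; c'=1/4, d'=15/8
row 2: denom=10−2·1/4=19/2; d'=(-3−2·15/8)/(19/2)=-27/38
back: M2=-27/38
back: M1=15/8−1/4·-27/38=39/19
M: M0=0, M1=39/19, M2=-27/38, M3=0
seg 0: a=0, c=M0/2=0, d=(M1−M0)/(6·2)=13/76, b=Δ0−h0·(2M0+M1)/6=-32/19
seg 1: a=-2, c=M1/2=39/38, d=(M2−M1)/(6·2)=-35/152, b=Δ1−h1·(2M1+M2)/6=7/19
seg 2: a=1, c=M2/2=-27/76, d=(M3−M2)/(6·3)=3/76, b=Δ2−h2·(2M2+M3)/6=65/38
t_q=11/2 → seg 2, τ=3/2; S=1+65/38·τ+-27/76·τ²+3/76·τ³=1763/608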